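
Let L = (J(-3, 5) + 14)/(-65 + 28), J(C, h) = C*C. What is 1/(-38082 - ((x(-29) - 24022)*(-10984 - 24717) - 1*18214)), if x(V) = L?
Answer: -37/31733104853 ≈ -1.1660e-9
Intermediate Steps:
J(C, h) = C²
L = -23/37 (L = ((-3)² + 14)/(-65 + 28) = (9 + 14)/(-37) = 23*(-1/37) = -23/37 ≈ -0.62162)
x(V) = -23/37
1/(-38082 - ((x(-29) - 24022)*(-10984 - 24717) - 1*18214)) = 1/(-38082 - ((-23/37 - 24022)*(-10984 - 24717) - 1*18214)) = 1/(-38082 - (-888837/37*(-35701) - 18214)) = 1/(-38082 - (31732369737/37 - 18214)) = 1/(-38082 - 1*31731695819/37) = 1/(-38082 - 31731695819/37) = 1/(-31733104853/37) = -37/31733104853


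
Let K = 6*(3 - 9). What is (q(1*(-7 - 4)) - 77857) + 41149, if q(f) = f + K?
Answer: -36755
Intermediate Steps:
K = -36 (K = 6*(-6) = -36)
q(f) = -36 + f (q(f) = f - 36 = -36 + f)
(q(1*(-7 - 4)) - 77857) + 41149 = ((-36 + 1*(-7 - 4)) - 77857) + 41149 = ((-36 + 1*(-11)) - 77857) + 41149 = ((-36 - 11) - 77857) + 41149 = (-47 - 77857) + 41149 = -77904 + 41149 = -36755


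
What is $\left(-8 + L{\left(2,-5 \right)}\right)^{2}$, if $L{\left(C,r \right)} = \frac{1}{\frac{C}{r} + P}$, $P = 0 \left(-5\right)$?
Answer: $\frac{441}{4} \approx 110.25$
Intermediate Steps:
$P = 0$
$L{\left(C,r \right)} = \frac{r}{C}$ ($L{\left(C,r \right)} = \frac{1}{\frac{C}{r} + 0} = \frac{1}{C \frac{1}{r}} = \frac{r}{C}$)
$\left(-8 + L{\left(2,-5 \right)}\right)^{2} = \left(-8 - \frac{5}{2}\right)^{2} = \left(- \frac{21}{2}\right)^{2} = \frac{441}{4}$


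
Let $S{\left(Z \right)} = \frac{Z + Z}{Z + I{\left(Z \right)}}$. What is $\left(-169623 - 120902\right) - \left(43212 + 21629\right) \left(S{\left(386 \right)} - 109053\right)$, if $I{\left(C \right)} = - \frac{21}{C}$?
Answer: $\frac{17853480502992}{2525} \approx 7.0707 \cdot 10^{9}$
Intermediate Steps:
$S{\left(Z \right)} = \frac{2 Z}{Z - \frac{21}{Z}}$ ($S{\left(Z \right)} = \frac{Z + Z}{Z - \frac{21}{Z}} = \frac{2 Z}{Z - \frac{21}{Z}}$)
$\left(-169623 - 120902\right) - \left(43212 + 21629\right) \left(S{\left(386 \right)} - 109053\right) = \left(-169623 - 120902\right) - \left(43212 + 21629\right) \left(\frac{2 \cdot 386^{2}}{-21 + 386^{2}} - 109053\right) = \left(-169623 - 120902\right) - 64841 \left(2 \cdot 148996 \frac{1}{-21 + 148996} - 109053\right) = -290525 - 64841 \left(2 \cdot 148996 \cdot \frac{1}{148975} - 109053\right) = -290525 - 64841 \left(\frac{297992}{148975} - 109053\right) = -290525 - 64841 \left(- \frac{16245872683}{148975}\right) = -290525 - - \frac{17854214078617}{2525} = -290525 + \frac{17854214078617}{2525} = \frac{17853480502992}{2525}$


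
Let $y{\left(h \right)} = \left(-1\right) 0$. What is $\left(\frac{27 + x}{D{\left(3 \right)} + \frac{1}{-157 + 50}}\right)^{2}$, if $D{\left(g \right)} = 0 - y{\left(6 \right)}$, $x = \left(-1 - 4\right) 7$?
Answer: $732736$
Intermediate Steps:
$y{\left(h \right)} = 0$
$x = -35$ ($x = \left(-5\right) 7 = -35$)
$D{\left(g \right)} = 0$ ($D{\left(g \right)} = 0 - 0 = 0 + 0 = 0$)
$\left(\frac{27 + x}{D{\left(3 \right)} + \frac{1}{-157 + 50}}\right)^{2} = \left(\frac{27 - 35}{0 + \frac{1}{-157 + 50}}\right)^{2} = \left(- \frac{8}{0 + \frac{1}{-107}}\right)^{2} = \left(- \frac{8}{0 - \frac{1}{107}}\right)^{2} = \left(- \frac{8}{- \frac{1}{107}}\right)^{2} = \left(\left(-8\right) \left(-107\right)\right)^{2} = 856^{2} = 732736$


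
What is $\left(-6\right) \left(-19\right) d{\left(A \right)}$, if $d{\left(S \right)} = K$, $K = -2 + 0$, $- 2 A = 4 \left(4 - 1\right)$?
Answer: $-228$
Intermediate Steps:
$A = -6$ ($A = - \frac{4 \left(4 - 1\right)}{2} = - \frac{4 \cdot 3}{2} = \left(- \frac{1}{2}\right) 12 = -6$)
$K = -2$
$d{\left(S \right)} = -2$
$\left(-6\right) \left(-19\right) d{\left(A \right)} = \left(-6\right) \left(-19\right) \left(-2\right) = 114 \left(-2\right) = -228$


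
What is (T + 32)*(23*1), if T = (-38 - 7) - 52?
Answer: -1495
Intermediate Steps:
T = -97 (T = -45 - 52 = -97)
(T + 32)*(23*1) = (-97 + 32)*(23*1) = -65*23 = -1495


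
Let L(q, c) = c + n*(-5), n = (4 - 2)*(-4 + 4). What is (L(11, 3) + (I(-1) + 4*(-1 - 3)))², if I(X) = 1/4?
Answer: 2601/16 ≈ 162.56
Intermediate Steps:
n = 0 (n = 2*0 = 0)
I(X) = ¼
L(q, c) = c (L(q, c) = c + 0*(-5) = c + 0 = c)
(L(11, 3) + (I(-1) + 4*(-1 - 3)))² = (3 + (¼ + 4*(-1 - 3)))² = (3 + (¼ + 4*(-4)))² = (3 + (¼ - 16))² = (3 - 63/4)² = (-51/4)² = 2601/16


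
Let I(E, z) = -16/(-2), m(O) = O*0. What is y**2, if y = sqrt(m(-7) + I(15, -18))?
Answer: 8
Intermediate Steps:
m(O) = 0
I(E, z) = 8 (I(E, z) = -16*(-1/2) = 8)
y = 2*sqrt(2) (y = sqrt(0 + 8) = sqrt(8) = 2*sqrt(2) ≈ 2.8284)
y**2 = (2*sqrt(2))**2 = 8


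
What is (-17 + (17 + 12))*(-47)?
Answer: -564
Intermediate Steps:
(-17 + (17 + 12))*(-47) = (-17 + 29)*(-47) = 12*(-47) = -564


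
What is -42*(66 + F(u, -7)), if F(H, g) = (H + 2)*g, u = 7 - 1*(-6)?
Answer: 1638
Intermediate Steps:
u = 13 (u = 7 + 6 = 13)
F(H, g) = g*(2 + H) (F(H, g) = (2 + H)*g = g*(2 + H))
-42*(66 + F(u, -7)) = -42*(66 - 7*(2 + 13)) = -42*(66 - 7*15) = -42*(66 - 105) = -42*(-39) = 1638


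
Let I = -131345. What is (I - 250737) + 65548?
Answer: -316534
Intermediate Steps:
(I - 250737) + 65548 = (-131345 - 250737) + 65548 = -382082 + 65548 = -316534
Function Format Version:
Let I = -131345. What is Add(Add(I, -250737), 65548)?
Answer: -316534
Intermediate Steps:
Add(Add(I, -250737), 65548) = Add(Add(-131345, -250737), 65548) = Add(-382082, 65548) = -316534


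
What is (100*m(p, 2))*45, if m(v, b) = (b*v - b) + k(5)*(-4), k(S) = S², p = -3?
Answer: -486000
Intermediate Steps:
m(v, b) = -100 - b + b*v (m(v, b) = (b*v - b) + 5²*(-4) = (-b + b*v) + 25*(-4) = (-b + b*v) - 100 = -100 - b + b*v)
(100*m(p, 2))*45 = (100*(-100 - 1*2 + 2*(-3)))*45 = (100*(-100 - 2 - 6))*45 = (100*(-108))*45 = -10800*45 = -486000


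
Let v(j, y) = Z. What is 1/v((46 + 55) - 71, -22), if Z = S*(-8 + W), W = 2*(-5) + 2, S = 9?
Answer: -1/144 ≈ -0.0069444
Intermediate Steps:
W = -8 (W = -10 + 2 = -8)
Z = -144 (Z = 9*(-8 - 8) = 9*(-16) = -144)
v(j, y) = -144
1/v((46 + 55) - 71, -22) = 1/(-144) = -1/144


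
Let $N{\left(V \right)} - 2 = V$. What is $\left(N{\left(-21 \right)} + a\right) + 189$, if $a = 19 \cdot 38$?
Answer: $892$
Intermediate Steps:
$N{\left(V \right)} = 2 + V$
$a = 722$
$\left(N{\left(-21 \right)} + a\right) + 189 = \left(\left(2 - 21\right) + 722\right) + 189 = \left(-19 + 722\right) + 189 = 703 + 189 = 892$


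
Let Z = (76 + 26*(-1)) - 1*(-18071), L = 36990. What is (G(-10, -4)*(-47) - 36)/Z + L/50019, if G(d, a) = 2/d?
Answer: 1114942141/1510657165 ≈ 0.73805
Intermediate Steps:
Z = 18121 (Z = (76 - 26) + 18071 = 50 + 18071 = 18121)
(G(-10, -4)*(-47) - 36)/Z + L/50019 = ((2/(-10))*(-47) - 36)/18121 + 36990/50019 = ((2*(-⅒))*(-47) - 36)*(1/18121) + 36990*(1/50019) = (-⅕*(-47) - 36)*(1/18121) + 12330/16673 = (47/5 - 36)*(1/18121) + 12330/16673 = -133/5*1/18121 + 12330/16673 = -133/90605 + 12330/16673 = 1114942141/1510657165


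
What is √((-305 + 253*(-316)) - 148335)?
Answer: 2*I*√57147 ≈ 478.11*I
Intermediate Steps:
√((-305 + 253*(-316)) - 148335) = √((-305 - 79948) - 148335) = √(-80253 - 148335) = √(-228588) = 2*I*√57147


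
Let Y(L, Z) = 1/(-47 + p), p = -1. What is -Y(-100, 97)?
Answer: 1/48 ≈ 0.020833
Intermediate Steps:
Y(L, Z) = -1/48 (Y(L, Z) = 1/(-47 - 1) = 1/(-48) = -1/48)
-Y(-100, 97) = -1*(-1/48) = 1/48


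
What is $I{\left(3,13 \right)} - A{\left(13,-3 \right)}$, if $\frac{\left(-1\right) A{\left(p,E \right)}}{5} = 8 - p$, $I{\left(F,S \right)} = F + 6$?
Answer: $-16$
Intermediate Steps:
$I{\left(F,S \right)} = 6 + F$
$A{\left(p,E \right)} = -40 + 5 p$ ($A{\left(p,E \right)} = - 5 \left(8 - p\right) = -40 + 5 p$)
$I{\left(3,13 \right)} - A{\left(13,-3 \right)} = \left(6 + 3\right) - \left(-40 + 5 \cdot 13\right) = 9 - \left(-40 + 65\right) = 9 - 25 = -16$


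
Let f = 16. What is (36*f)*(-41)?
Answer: -23616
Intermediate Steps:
(36*f)*(-41) = (36*16)*(-41) = 576*(-41) = -23616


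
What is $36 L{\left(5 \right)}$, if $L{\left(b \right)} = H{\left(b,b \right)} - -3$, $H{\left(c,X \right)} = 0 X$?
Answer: $108$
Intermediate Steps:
$H{\left(c,X \right)} = 0$
$L{\left(b \right)} = 3$ ($L{\left(b \right)} = 0 - -3 = 0 + 3 = 3$)
$36 L{\left(5 \right)} = 36 \cdot 3 = 108$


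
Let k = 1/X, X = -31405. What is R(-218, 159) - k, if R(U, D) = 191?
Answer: 5998356/31405 ≈ 191.00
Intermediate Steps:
k = -1/31405 (k = 1/(-31405) = -1/31405 ≈ -3.1842e-5)
R(-218, 159) - k = 191 - 1*(-1/31405) = 191 + 1/31405 = 5998356/31405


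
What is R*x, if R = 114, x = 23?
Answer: 2622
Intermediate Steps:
R*x = 114*23 = 2622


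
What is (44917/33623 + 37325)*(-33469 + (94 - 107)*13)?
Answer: -42216476860096/33623 ≈ -1.2556e+9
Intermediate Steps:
(44917/33623 + 37325)*(-33469 + (94 - 107)*13) = (44917*(1/33623) + 37325)*(-33469 - 13*13) = (44917/33623 + 37325)*(-33469 - 169) = (1255023392/33623)*(-33638) = -42216476860096/33623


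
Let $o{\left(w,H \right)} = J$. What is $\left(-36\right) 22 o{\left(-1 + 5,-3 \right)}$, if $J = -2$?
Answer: $1584$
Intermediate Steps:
$o{\left(w,H \right)} = -2$
$\left(-36\right) 22 o{\left(-1 + 5,-3 \right)} = \left(-36\right) 22 \left(-2\right) = \left(-792\right) \left(-2\right) = 1584$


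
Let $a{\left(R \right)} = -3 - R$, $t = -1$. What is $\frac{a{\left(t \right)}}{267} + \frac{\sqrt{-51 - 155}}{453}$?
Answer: $- \frac{2}{267} + \frac{i \sqrt{206}}{453} \approx -0.0074906 + 0.031684 i$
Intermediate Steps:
$\frac{a{\left(t \right)}}{267} + \frac{\sqrt{-51 - 155}}{453} = \frac{-3 - -1}{267} + \frac{\sqrt{-51 - 155}}{453} = \left(-3 + 1\right) \frac{1}{267} + \sqrt{-206} \cdot \frac{1}{453} = \left(-2\right) \frac{1}{267} + i \sqrt{206} \cdot \frac{1}{453} = - \frac{2}{267} + \frac{i \sqrt{206}}{453}$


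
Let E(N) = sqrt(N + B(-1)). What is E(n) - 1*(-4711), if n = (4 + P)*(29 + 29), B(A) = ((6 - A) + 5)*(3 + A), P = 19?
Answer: 4711 + sqrt(1358) ≈ 4747.9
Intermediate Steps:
B(A) = (3 + A)*(11 - A) (B(A) = (11 - A)*(3 + A) = (3 + A)*(11 - A))
n = 1334 (n = (4 + 19)*(29 + 29) = 23*58 = 1334)
E(N) = sqrt(24 + N) (E(N) = sqrt(N + (33 - 1*(-1)**2 + 8*(-1))) = sqrt(N + (33 - 1*1 - 8)) = sqrt(N + (33 - 1 - 8)) = sqrt(N + 24) = sqrt(24 + N))
E(n) - 1*(-4711) = sqrt(24 + 1334) - 1*(-4711) = sqrt(1358) + 4711 = 4711 + sqrt(1358)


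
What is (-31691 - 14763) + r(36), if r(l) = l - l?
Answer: -46454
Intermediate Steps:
r(l) = 0
(-31691 - 14763) + r(36) = (-31691 - 14763) + 0 = -46454 + 0 = -46454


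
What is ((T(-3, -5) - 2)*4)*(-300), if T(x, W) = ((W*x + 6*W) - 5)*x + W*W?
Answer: -99600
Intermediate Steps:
T(x, W) = W² + x*(-5 + 6*W + W*x) (T(x, W) = ((6*W + W*x) - 5)*x + W² = (-5 + 6*W + W*x)*x + W² = x*(-5 + 6*W + W*x) + W² = W² + x*(-5 + 6*W + W*x))
((T(-3, -5) - 2)*4)*(-300) = ((((-5)² - 5*(-3) - 5*(-3)² + 6*(-5)*(-3)) - 2)*4)*(-300) = (((25 + 15 - 5*9 + 90) - 2)*4)*(-300) = (((25 + 15 - 45 + 90) - 2)*4)*(-300) = ((85 - 2)*4)*(-300) = (83*4)*(-300) = 332*(-300) = -99600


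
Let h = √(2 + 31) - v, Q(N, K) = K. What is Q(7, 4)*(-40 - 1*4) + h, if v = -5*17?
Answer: -91 + √33 ≈ -85.255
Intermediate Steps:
v = -85
h = 85 + √33 (h = √(2 + 31) - 1*(-85) = √33 + 85 = 85 + √33 ≈ 90.745)
Q(7, 4)*(-40 - 1*4) + h = 4*(-40 - 1*4) + (85 + √33) = 4*(-40 - 4) + (85 + √33) = 4*(-44) + (85 + √33) = -176 + (85 + √33) = -91 + √33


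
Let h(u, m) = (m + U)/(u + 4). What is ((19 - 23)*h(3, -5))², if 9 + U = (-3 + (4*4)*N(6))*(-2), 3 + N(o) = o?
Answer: 173056/49 ≈ 3531.8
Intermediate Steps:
N(o) = -3 + o
U = -99 (U = -9 + (-3 + (4*4)*(-3 + 6))*(-2) = -9 + (-3 + 16*3)*(-2) = -9 + (-3 + 48)*(-2) = -9 + 45*(-2) = -9 - 90 = -99)
h(u, m) = (-99 + m)/(4 + u) (h(u, m) = (m - 99)/(u + 4) = (-99 + m)/(4 + u))
((19 - 23)*h(3, -5))² = ((19 - 23)*((-99 - 5)/(4 + 3)))² = (-4*(-104)/7)² = (-4*(-104/7))² = (416/7)² = 173056/49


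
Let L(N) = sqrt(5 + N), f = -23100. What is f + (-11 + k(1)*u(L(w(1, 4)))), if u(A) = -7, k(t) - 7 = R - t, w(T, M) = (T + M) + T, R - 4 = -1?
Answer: -23174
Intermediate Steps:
R = 3 (R = 4 - 1 = 3)
w(T, M) = M + 2*T (w(T, M) = (M + T) + T = M + 2*T)
k(t) = 10 - t (k(t) = 7 + (3 - t) = 10 - t)
f + (-11 + k(1)*u(L(w(1, 4)))) = -23100 + (-11 + (10 - 1*1)*(-7)) = -23100 + (-11 + (10 - 1)*(-7)) = -23100 + (-11 + 9*(-7)) = -23100 + (-11 - 63) = -23100 - 74 = -23174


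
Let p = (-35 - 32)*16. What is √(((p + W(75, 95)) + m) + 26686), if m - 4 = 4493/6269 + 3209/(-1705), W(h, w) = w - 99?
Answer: √2926192892635473230/10688645 ≈ 160.04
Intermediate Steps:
p = -1072 (p = -67*16 = -1072)
W(h, w) = -99 + w
m = 30297924/10688645 (m = 4 + (4493/6269 + 3209/(-1705)) = 4 + (4493*(1/6269) + 3209*(-1/1705)) = 4 + (4493/6269 - 3209/1705) = 4 - 12456656/10688645 = 30297924/10688645 ≈ 2.8346)
√(((p + W(75, 95)) + m) + 26686) = √(((-1072 + (-99 + 95)) + 30297924/10688645) + 26686) = √(((-1072 - 4) + 30297924/10688645) + 26686) = √((-1076 + 30297924/10688645) + 26686) = √(-11470684096/10688645 + 26686) = √(273766496374/10688645) = √2926192892635473230/10688645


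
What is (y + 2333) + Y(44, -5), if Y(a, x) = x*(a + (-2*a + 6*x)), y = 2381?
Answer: 5084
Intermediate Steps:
Y(a, x) = x*(-a + 6*x)
(y + 2333) + Y(44, -5) = (2381 + 2333) - 5*(-1*44 + 6*(-5)) = 4714 - 5*(-44 - 30) = 4714 - 5*(-74) = 4714 + 370 = 5084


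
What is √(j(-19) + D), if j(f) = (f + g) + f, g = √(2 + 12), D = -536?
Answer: √(-574 + √14) ≈ 23.88*I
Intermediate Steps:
g = √14 ≈ 3.7417
j(f) = √14 + 2*f (j(f) = (f + √14) + f = √14 + 2*f)
√(j(-19) + D) = √((√14 + 2*(-19)) - 536) = √((√14 - 38) - 536) = √((-38 + √14) - 536) = √(-574 + √14)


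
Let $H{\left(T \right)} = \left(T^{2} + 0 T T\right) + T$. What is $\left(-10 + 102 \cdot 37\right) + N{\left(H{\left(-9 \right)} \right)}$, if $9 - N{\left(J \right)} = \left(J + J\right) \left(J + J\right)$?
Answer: $-16963$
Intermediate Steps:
$H{\left(T \right)} = T + T^{2}$ ($H{\left(T \right)} = \left(T^{2} + 0 T\right) + T = \left(T^{2} + 0\right) + T = T^{2} + T = T + T^{2}$)
$N{\left(J \right)} = 9 - 4 J^{2}$ ($N{\left(J \right)} = 9 - \left(J + J\right) \left(J + J\right) = 9 - 2 J 2 J = 9 - 4 J^{2}$)
$\left(-10 + 102 \cdot 37\right) + N{\left(H{\left(-9 \right)} \right)} = \left(-10 + 102 \cdot 37\right) + \left(9 - 4 \left(- 9 \left(1 - 9\right)\right)^{2}\right) = \left(-10 + 3774\right) + \left(9 - 4 \left(\left(-9\right) \left(-8\right)\right)^{2}\right) = 3764 + \left(9 - 4 \cdot 72^{2}\right) = 3764 + \left(9 - 20736\right) = 3764 - 20727 = -16963$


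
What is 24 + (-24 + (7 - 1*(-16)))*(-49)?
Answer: 73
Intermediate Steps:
24 + (-24 + (7 - 1*(-16)))*(-49) = 24 + (-24 + (7 + 16))*(-49) = 24 + (-24 + 23)*(-49) = 24 - 1*(-49) = 24 + 49 = 73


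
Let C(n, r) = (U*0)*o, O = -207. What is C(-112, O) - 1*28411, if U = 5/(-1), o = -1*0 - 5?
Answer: -28411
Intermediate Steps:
o = -5 (o = 0 - 5 = -5)
U = -5 (U = 5*(-1) = -5)
C(n, r) = 0 (C(n, r) = -5*0*(-5) = 0*(-5) = 0)
C(-112, O) - 1*28411 = 0 - 1*28411 = 0 - 28411 = -28411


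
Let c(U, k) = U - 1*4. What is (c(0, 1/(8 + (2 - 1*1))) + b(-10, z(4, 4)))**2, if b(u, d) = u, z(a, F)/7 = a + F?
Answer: 196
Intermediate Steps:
z(a, F) = 7*F + 7*a (z(a, F) = 7*(a + F) = 7*(F + a) = 7*F + 7*a)
c(U, k) = -4 + U (c(U, k) = U - 4 = -4 + U)
(c(0, 1/(8 + (2 - 1*1))) + b(-10, z(4, 4)))**2 = ((-4 + 0) - 10)**2 = (-4 - 10)**2 = (-14)**2 = 196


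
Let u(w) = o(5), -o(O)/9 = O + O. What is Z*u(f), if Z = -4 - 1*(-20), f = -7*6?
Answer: -1440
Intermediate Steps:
f = -42
Z = 16 (Z = -4 + 20 = 16)
o(O) = -18*O (o(O) = -9*(O + O) = -18*O)
u(w) = -90 (u(w) = -18*5 = -90)
Z*u(f) = 16*(-90) = -1440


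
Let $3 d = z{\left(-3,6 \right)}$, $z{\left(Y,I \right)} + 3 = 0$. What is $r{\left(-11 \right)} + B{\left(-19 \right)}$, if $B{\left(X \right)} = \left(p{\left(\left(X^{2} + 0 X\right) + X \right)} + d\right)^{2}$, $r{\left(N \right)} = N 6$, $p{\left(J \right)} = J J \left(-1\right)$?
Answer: $13680811159$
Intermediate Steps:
$z{\left(Y,I \right)} = -3$ ($z{\left(Y,I \right)} = -3 + 0 = -3$)
$p{\left(J \right)} = - J^{2}$ ($p{\left(J \right)} = J^{2} \left(-1\right) = - J^{2}$)
$d = -1$ ($d = \frac{1}{3} \left(-3\right) = -1$)
$r{\left(N \right)} = 6 N$
$B{\left(X \right)} = \left(-1 - \left(X + X^{2}\right)^{2}\right)^{2}$ ($B{\left(X \right)} = \left(- \left(\left(X^{2} + 0 X\right) + X\right)^{2} - 1\right)^{2} = \left(- \left(\left(X^{2} + 0\right) + X\right)^{2} - 1\right)^{2} = \left(- \left(X^{2} + X\right)^{2} - 1\right)^{2} = \left(- \left(X + X^{2}\right)^{2} - 1\right)^{2} = \left(-1 - \left(X + X^{2}\right)^{2}\right)^{2}$)
$r{\left(-11 \right)} + B{\left(-19 \right)} = 6 \left(-11\right) + \left(1 + \left(-19\right)^{2} \left(1 - 19\right)^{2}\right)^{2} = -66 + \left(1 + 361 \left(-18\right)^{2}\right)^{2} = -66 + \left(1 + 361 \cdot 324\right)^{2} = -66 + \left(1 + 116964\right)^{2} = -66 + 116965^{2} = -66 + 13680811225 = 13680811159$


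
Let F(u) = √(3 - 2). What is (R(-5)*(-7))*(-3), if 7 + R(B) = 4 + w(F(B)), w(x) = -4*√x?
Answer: -147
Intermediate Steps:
F(u) = 1 (F(u) = √1 = 1)
R(B) = -7 (R(B) = -7 + (4 - 4*√1) = -7 + (4 - 4*1) = -7 + (4 - 4) = -7 + 0 = -7)
(R(-5)*(-7))*(-3) = -7*(-7)*(-3) = 49*(-3) = -147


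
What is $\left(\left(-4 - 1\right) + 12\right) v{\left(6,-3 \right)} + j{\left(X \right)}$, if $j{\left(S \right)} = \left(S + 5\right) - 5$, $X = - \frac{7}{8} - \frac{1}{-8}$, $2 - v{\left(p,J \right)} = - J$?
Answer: $- \frac{31}{4} \approx -7.75$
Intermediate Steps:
$v{\left(p,J \right)} = 2 + J$ ($v{\left(p,J \right)} = 2 - - J = 2 + J$)
$X = - \frac{3}{4}$ ($X = \left(-7\right) \frac{1}{8} - - \frac{1}{8} = - \frac{7}{8} + \frac{1}{8} = - \frac{3}{4} \approx -0.75$)
$j{\left(S \right)} = S$ ($j{\left(S \right)} = \left(5 + S\right) - 5 = S$)
$\left(\left(-4 - 1\right) + 12\right) v{\left(6,-3 \right)} + j{\left(X \right)} = \left(\left(-4 - 1\right) + 12\right) \left(2 - 3\right) - \frac{3}{4} = \left(-5 + 12\right) \left(-1\right) - \frac{3}{4} = 7 \left(-1\right) - \frac{3}{4} = -7 - \frac{3}{4} = - \frac{31}{4}$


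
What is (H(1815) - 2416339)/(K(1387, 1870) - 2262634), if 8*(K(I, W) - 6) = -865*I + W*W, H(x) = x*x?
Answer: -7023088/15803879 ≈ -0.44439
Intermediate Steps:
H(x) = x²
K(I, W) = 6 - 865*I/8 + W²/8 (K(I, W) = 6 + (-865*I + W*W)/8 = 6 + (-865*I + W²)/8 = 6 + (W² - 865*I)/8 = 6 + (-865*I/8 + W²/8) = 6 - 865*I/8 + W²/8)
(H(1815) - 2416339)/(K(1387, 1870) - 2262634) = (1815² - 2416339)/((6 - 865/8*1387 + (⅛)*1870²) - 2262634) = (3294225 - 2416339)/((6 - 1199755/8 + (⅛)*3496900) - 2262634) = 877886/((6 - 1199755/8 + 874225/2) - 2262634) = 877886/(2297193/8 - 2262634) = 877886/(-15803879/8) = 877886*(-8/15803879) = -7023088/15803879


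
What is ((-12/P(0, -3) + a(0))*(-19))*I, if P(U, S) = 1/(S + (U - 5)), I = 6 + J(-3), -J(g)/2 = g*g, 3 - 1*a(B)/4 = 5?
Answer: 20064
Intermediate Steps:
a(B) = -8 (a(B) = 12 - 4*5 = 12 - 20 = -8)
J(g) = -2*g² (J(g) = -2*g*g = -2*g²)
I = -12 (I = 6 - 2*(-3)² = 6 - 2*9 = 6 - 18 = -12)
P(U, S) = 1/(-5 + S + U) (P(U, S) = 1/(S + (-5 + U)) = 1/(-5 + S + U))
((-12/P(0, -3) + a(0))*(-19))*I = ((-12/(1/(-5 - 3 + 0)) - 8)*(-19))*(-12) = ((-12/(1/(-8)) - 8)*(-19))*(-12) = ((-12/(-⅛) - 8)*(-19))*(-12) = ((-12*(-8) - 8)*(-19))*(-12) = ((96 - 8)*(-19))*(-12) = (88*(-19))*(-12) = -1672*(-12) = 20064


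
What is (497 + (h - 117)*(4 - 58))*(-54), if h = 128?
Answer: 5238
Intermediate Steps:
(497 + (h - 117)*(4 - 58))*(-54) = (497 + (128 - 117)*(4 - 58))*(-54) = (497 + 11*(-54))*(-54) = (497 - 594)*(-54) = -97*(-54) = 5238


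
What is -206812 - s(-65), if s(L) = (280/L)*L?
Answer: -207092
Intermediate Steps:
s(L) = 280
-206812 - s(-65) = -206812 - 1*280 = -206812 - 280 = -207092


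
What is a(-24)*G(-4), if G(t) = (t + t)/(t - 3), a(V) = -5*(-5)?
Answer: 200/7 ≈ 28.571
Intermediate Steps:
a(V) = 25
G(t) = 2*t/(-3 + t) (G(t) = (2*t)/(-3 + t) = 2*t/(-3 + t))
a(-24)*G(-4) = 25*(2*(-4)/(-3 - 4)) = 25*(2*(-4)/(-7)) = 25*(2*(-4)*(-⅐)) = 25*(8/7) = 200/7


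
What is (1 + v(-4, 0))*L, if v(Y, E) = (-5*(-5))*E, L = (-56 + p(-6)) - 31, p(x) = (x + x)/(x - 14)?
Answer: -432/5 ≈ -86.400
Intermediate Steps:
p(x) = 2*x/(-14 + x) (p(x) = (2*x)/(-14 + x) = 2*x/(-14 + x))
L = -432/5 (L = (-56 + 2*(-6)/(-14 - 6)) - 31 = (-56 + 2*(-6)/(-20)) - 31 = (-56 + 2*(-6)*(-1/20)) - 31 = (-56 + ⅗) - 31 = -277/5 - 31 = -432/5 ≈ -86.400)
v(Y, E) = 25*E
(1 + v(-4, 0))*L = (1 + 25*0)*(-432/5) = (1 + 0)*(-432/5) = 1*(-432/5) = -432/5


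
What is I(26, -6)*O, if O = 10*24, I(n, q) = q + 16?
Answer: 2400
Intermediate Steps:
I(n, q) = 16 + q
O = 240
I(26, -6)*O = (16 - 6)*240 = 10*240 = 2400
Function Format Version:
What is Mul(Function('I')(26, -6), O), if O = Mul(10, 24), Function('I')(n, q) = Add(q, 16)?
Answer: 2400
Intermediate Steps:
Function('I')(n, q) = Add(16, q)
O = 240
Mul(Function('I')(26, -6), O) = Mul(Add(16, -6), 240) = Mul(10, 240) = 2400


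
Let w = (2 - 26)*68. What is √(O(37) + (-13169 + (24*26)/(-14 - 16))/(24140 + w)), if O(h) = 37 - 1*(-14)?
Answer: 3*√17736275865/56270 ≈ 7.1003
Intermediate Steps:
w = -1632 (w = -24*68 = -1632)
O(h) = 51 (O(h) = 37 + 14 = 51)
√(O(37) + (-13169 + (24*26)/(-14 - 16))/(24140 + w)) = √(51 + (-13169 + (24*26)/(-14 - 16))/(24140 - 1632)) = √(51 + (-13169 + 624/(-30))/22508) = √(51 + (-13169 + 624*(-1/30))*(1/22508)) = √(51 + (-13169 - 104/5)*(1/22508)) = √(51 - 65949/5*1/22508) = √(51 - 65949/112540) = √(5673591/112540) = 3*√17736275865/56270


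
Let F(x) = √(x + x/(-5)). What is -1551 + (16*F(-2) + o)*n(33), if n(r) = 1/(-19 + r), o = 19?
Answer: -21695/14 + 16*I*√10/35 ≈ -1549.6 + 1.4456*I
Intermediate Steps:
F(x) = 2*√5*√x/5 (F(x) = √(x + x*(-⅕)) = √(x - x/5) = √(4*x/5) = 2*√5*√x/5)
-1551 + (16*F(-2) + o)*n(33) = -1551 + (16*(2*√5*√(-2)/5) + 19)/(-19 + 33) = -1551 + (16*(2*√5*(I*√2)/5) + 19)/14 = -1551 + (16*(2*I*√10/5) + 19)*(1/14) = -1551 + (32*I*√10/5 + 19)*(1/14) = -1551 + (19 + 32*I*√10/5)*(1/14) = -1551 + (19/14 + 16*I*√10/35) = -21695/14 + 16*I*√10/35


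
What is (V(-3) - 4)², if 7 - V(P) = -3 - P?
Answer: 9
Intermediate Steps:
V(P) = 10 + P (V(P) = 7 - (-3 - P) = 7 + (3 + P) = 10 + P)
(V(-3) - 4)² = ((10 - 3) - 4)² = (7 - 4)² = 3² = 9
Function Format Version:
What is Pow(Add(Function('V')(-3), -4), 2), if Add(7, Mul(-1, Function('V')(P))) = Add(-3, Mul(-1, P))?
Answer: 9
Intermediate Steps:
Function('V')(P) = Add(10, P) (Function('V')(P) = Add(7, Mul(-1, Add(-3, Mul(-1, P)))) = Add(7, Add(3, P)) = Add(10, P))
Pow(Add(Function('V')(-3), -4), 2) = Pow(Add(Add(10, -3), -4), 2) = Pow(Add(7, -4), 2) = Pow(3, 2) = 9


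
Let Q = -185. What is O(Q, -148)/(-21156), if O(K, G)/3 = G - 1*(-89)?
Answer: 59/7052 ≈ 0.0083664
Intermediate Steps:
O(K, G) = 267 + 3*G (O(K, G) = 3*(G - 1*(-89)) = 3*(G + 89) = 3*(89 + G) = 267 + 3*G)
O(Q, -148)/(-21156) = (267 + 3*(-148))/(-21156) = (267 - 444)*(-1/21156) = -177*(-1/21156) = 59/7052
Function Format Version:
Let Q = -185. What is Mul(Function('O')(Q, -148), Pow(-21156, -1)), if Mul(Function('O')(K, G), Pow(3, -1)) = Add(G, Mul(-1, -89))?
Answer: Rational(59, 7052) ≈ 0.0083664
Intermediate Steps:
Function('O')(K, G) = Add(267, Mul(3, G)) (Function('O')(K, G) = Mul(3, Add(G, Mul(-1, -89))) = Mul(3, Add(G, 89)) = Mul(3, Add(89, G)) = Add(267, Mul(3, G)))
Mul(Function('O')(Q, -148), Pow(-21156, -1)) = Mul(Add(267, Mul(3, -148)), Pow(-21156, -1)) = Mul(Add(267, -444), Rational(-1, 21156)) = Mul(-177, Rational(-1, 21156)) = Rational(59, 7052)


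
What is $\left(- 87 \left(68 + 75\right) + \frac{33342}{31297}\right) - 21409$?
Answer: $- \frac{1059370108}{31297} \approx -33849.0$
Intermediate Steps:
$\left(- 87 \left(68 + 75\right) + \frac{33342}{31297}\right) - 21409 = \left(\left(-87\right) 143 + 33342 \cdot \frac{1}{31297}\right) - 21409 = \left(-12441 + \frac{33342}{31297}\right) - 21409 = - \frac{389332635}{31297} - 21409 = - \frac{1059370108}{31297}$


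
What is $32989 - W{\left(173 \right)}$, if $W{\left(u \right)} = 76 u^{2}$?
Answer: $-2241615$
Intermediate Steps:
$32989 - W{\left(173 \right)} = 32989 - 76 \cdot 173^{2} = 32989 - 76 \cdot 29929 = 32989 - 2274604 = -2241615$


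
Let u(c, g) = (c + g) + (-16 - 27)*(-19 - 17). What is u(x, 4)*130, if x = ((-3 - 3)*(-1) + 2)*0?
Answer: 201760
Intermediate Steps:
x = 0 (x = (-6*(-1) + 2)*0 = (6 + 2)*0 = 8*0 = 0)
u(c, g) = 1548 + c + g (u(c, g) = (c + g) - 43*(-36) = (c + g) + 1548 = 1548 + c + g)
u(x, 4)*130 = (1548 + 0 + 4)*130 = 1552*130 = 201760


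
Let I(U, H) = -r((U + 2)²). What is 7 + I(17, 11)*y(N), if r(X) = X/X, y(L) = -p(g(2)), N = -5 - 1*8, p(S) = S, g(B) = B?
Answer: 9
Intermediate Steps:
N = -13 (N = -5 - 8 = -13)
y(L) = -2 (y(L) = -1*2 = -2)
r(X) = 1
I(U, H) = -1 (I(U, H) = -1*1 = -1)
7 + I(17, 11)*y(N) = 7 - 1*(-2) = 7 + 2 = 9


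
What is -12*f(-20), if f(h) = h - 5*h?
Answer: -960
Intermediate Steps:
f(h) = -4*h
-12*f(-20) = -(-48)*(-20) = -12*80 = -960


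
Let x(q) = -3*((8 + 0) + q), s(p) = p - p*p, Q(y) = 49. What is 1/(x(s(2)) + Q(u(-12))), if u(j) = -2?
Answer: 1/31 ≈ 0.032258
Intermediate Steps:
s(p) = p - p**2
x(q) = -24 - 3*q (x(q) = -3*(8 + q) = -24 - 3*q)
1/(x(s(2)) + Q(u(-12))) = 1/((-24 - 6*(1 - 1*2)) + 49) = 1/((-24 - 6*(1 - 2)) + 49) = 1/((-24 - 6*(-1)) + 49) = 1/((-24 - 3*(-2)) + 49) = 1/((-24 + 6) + 49) = 1/(-18 + 49) = 1/31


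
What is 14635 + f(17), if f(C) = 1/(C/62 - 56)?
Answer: 50563863/3455 ≈ 14635.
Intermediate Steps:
f(C) = 1/(-56 + C/62) (f(C) = 1/(C*(1/62) - 56) = 1/(C/62 - 56) = 1/(-56 + C/62))
14635 + f(17) = 14635 + 62/(-3472 + 17) = 14635 + 62/(-3455) = 14635 + 62*(-1/3455) = 14635 - 62/3455 = 50563863/3455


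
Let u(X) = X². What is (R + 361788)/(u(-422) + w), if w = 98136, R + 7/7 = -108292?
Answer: 50699/55244 ≈ 0.91773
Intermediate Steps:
R = -108293 (R = -1 - 108292 = -108293)
(R + 361788)/(u(-422) + w) = (-108293 + 361788)/((-422)² + 98136) = 253495/(178084 + 98136) = 253495/276220 = 253495*(1/276220) = 50699/55244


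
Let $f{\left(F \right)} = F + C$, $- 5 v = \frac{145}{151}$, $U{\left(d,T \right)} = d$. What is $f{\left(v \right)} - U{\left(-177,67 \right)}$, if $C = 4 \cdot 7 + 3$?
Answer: $\frac{31379}{151} \approx 207.81$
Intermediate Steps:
$v = - \frac{29}{151}$ ($v = - \frac{145 \cdot \frac{1}{151}}{5} = \left(- \frac{1}{5}\right) \frac{145}{151} = - \frac{29}{151} \approx -0.19205$)
$C = 31$ ($C = 28 + 3 = 31$)
$f{\left(F \right)} = 31 + F$ ($f{\left(F \right)} = F + 31 = 31 + F$)
$f{\left(v \right)} - U{\left(-177,67 \right)} = \left(31 - \frac{29}{151}\right) - -177 = \frac{4652}{151} + 177 = \frac{31379}{151}$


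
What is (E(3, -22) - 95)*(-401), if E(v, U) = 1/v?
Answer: 113884/3 ≈ 37961.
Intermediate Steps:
(E(3, -22) - 95)*(-401) = (1/3 - 95)*(-401) = (⅓ - 95)*(-401) = -284/3*(-401) = 113884/3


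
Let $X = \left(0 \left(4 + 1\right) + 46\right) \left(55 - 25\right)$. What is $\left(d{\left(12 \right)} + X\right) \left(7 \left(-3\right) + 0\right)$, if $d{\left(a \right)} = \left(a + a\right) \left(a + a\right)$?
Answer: $-41076$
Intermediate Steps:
$d{\left(a \right)} = 4 a^{2}$ ($d{\left(a \right)} = 2 a 2 a = 4 a^{2}$)
$X = 1380$ ($X = \left(0 \cdot 5 + 46\right) 30 = \left(0 + 46\right) 30 = 46 \cdot 30 = 1380$)
$\left(d{\left(12 \right)} + X\right) \left(7 \left(-3\right) + 0\right) = \left(4 \cdot 12^{2} + 1380\right) \left(7 \left(-3\right) + 0\right) = \left(4 \cdot 144 + 1380\right) \left(-21 + 0\right) = \left(576 + 1380\right) \left(-21\right) = 1956 \left(-21\right) = -41076$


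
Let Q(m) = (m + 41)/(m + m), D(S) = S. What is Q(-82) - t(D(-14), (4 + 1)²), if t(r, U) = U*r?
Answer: 1401/4 ≈ 350.25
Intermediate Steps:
Q(m) = (41 + m)/(2*m) (Q(m) = (41 + m)/((2*m)) = (41 + m)*(1/(2*m)) = (41 + m)/(2*m))
Q(-82) - t(D(-14), (4 + 1)²) = (½)*(41 - 82)/(-82) - (4 + 1)²*(-14) = (½)*(-1/82)*(-41) - 5²*(-14) = ¼ - 25*(-14) = ¼ - 1*(-350) = ¼ + 350 = 1401/4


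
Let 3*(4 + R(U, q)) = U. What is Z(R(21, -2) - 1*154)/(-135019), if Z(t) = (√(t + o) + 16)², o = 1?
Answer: -106/135019 - 160*I*√6/135019 ≈ -0.00078508 - 0.0029027*I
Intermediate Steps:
R(U, q) = -4 + U/3
Z(t) = (16 + √(1 + t))² (Z(t) = (√(t + 1) + 16)² = (√(1 + t) + 16)² = (16 + √(1 + t))²)
Z(R(21, -2) - 1*154)/(-135019) = (16 + √(1 + ((-4 + (⅓)*21) - 1*154)))²/(-135019) = (16 + √(1 + ((-4 + 7) - 154)))²*(-1/135019) = (16 + √(1 + (3 - 154)))²*(-1/135019) = (16 + √(1 - 151))²*(-1/135019) = (16 + √(-150))²*(-1/135019) = (16 + 5*I*√6)²*(-1/135019) = -(16 + 5*I*√6)²/135019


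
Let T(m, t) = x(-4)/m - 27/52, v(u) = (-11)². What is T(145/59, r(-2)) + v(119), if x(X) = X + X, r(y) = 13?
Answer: 883881/7540 ≈ 117.23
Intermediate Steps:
v(u) = 121
x(X) = 2*X
T(m, t) = -27/52 - 8/m (T(m, t) = (2*(-4))/m - 27/52 = -8/m - 27*1/52 = -8/m - 27/52 = -27/52 - 8/m)
T(145/59, r(-2)) + v(119) = (-27/52 - 8/(145/59)) + 121 = (-27/52 - 8/(145*(1/59))) + 121 = (-27/52 - 8/145/59) + 121 = (-27/52 - 8*59/145) + 121 = (-27/52 - 472/145) + 121 = -28459/7540 + 121 = 883881/7540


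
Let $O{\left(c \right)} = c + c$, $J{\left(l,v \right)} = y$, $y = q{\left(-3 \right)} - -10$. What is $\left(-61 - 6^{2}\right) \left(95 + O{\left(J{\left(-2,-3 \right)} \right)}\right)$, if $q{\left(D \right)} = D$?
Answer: $-10573$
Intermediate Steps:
$y = 7$ ($y = -3 - -10 = -3 + 10 = 7$)
$J{\left(l,v \right)} = 7$
$O{\left(c \right)} = 2 c$
$\left(-61 - 6^{2}\right) \left(95 + O{\left(J{\left(-2,-3 \right)} \right)}\right) = \left(-61 - 6^{2}\right) \left(95 + 2 \cdot 7\right) = \left(-61 - 36\right) \left(95 + 14\right) = \left(-61 - 36\right) 109 = \left(-97\right) 109 = -10573$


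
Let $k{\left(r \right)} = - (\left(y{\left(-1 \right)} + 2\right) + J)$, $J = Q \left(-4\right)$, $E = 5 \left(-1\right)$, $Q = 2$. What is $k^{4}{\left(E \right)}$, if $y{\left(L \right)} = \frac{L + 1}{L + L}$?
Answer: $1296$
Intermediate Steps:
$E = -5$
$J = -8$ ($J = 2 \left(-4\right) = -8$)
$y{\left(L \right)} = \frac{1 + L}{2 L}$
$k{\left(r \right)} = 6$ ($k{\left(r \right)} = - (\left(\frac{1 - 1}{2 \left(-1\right)} + 2\right) - 8) = - (\left(\frac{1}{2} \left(-1\right) 0 + 2\right) - 8) = - (\left(0 + 2\right) - 8) = - (2 - 8) = \left(-1\right) \left(-6\right) = 6$)
$k^{4}{\left(E \right)} = 6^{4} = 1296$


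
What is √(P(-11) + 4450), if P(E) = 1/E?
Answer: √538439/11 ≈ 66.708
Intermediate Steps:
√(P(-11) + 4450) = √(1/(-11) + 4450) = √(-1/11 + 4450) = √(48949/11) = √538439/11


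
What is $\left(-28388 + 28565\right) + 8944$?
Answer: $9121$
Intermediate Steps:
$\left(-28388 + 28565\right) + 8944 = 177 + 8944 = 9121$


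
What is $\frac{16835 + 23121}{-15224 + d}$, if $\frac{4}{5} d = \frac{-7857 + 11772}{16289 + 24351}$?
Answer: $- \frac{1299049472}{494958773} \approx -2.6246$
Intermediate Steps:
$d = \frac{3915}{32512}$ ($d = \frac{5 \frac{-7857 + 11772}{16289 + 24351}}{4} = \frac{5 \cdot \frac{3915}{40640}}{4} = \frac{5 \cdot 3915 \cdot \frac{1}{40640}}{4} = \frac{5}{4} \cdot \frac{783}{8128} = \frac{3915}{32512} \approx 0.12042$)
$\frac{16835 + 23121}{-15224 + d} = \frac{16835 + 23121}{-15224 + \frac{3915}{32512}} = \frac{39956}{- \frac{494958773}{32512}} = 39956 \left(- \frac{32512}{494958773}\right) = - \frac{1299049472}{494958773}$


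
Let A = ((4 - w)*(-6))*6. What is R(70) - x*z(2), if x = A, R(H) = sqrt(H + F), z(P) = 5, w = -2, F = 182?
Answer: 1080 + 6*sqrt(7) ≈ 1095.9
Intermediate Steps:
A = -216 (A = ((4 - 1*(-2))*(-6))*6 = ((4 + 2)*(-6))*6 = (6*(-6))*6 = -36*6 = -216)
R(H) = sqrt(182 + H) (R(H) = sqrt(H + 182) = sqrt(182 + H))
x = -216
R(70) - x*z(2) = sqrt(182 + 70) - (-216)*5 = sqrt(252) - 1*(-1080) = 6*sqrt(7) + 1080 = 1080 + 6*sqrt(7)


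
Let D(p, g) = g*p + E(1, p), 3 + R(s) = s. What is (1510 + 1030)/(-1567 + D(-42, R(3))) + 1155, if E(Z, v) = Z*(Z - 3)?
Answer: 1809655/1569 ≈ 1153.4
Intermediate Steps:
E(Z, v) = Z*(-3 + Z)
R(s) = -3 + s
D(p, g) = -2 + g*p (D(p, g) = g*p + 1*(-3 + 1) = g*p + 1*(-2) = g*p - 2 = -2 + g*p)
(1510 + 1030)/(-1567 + D(-42, R(3))) + 1155 = (1510 + 1030)/(-1567 + (-2 + (-3 + 3)*(-42))) + 1155 = 2540/(-1567 + (-2 + 0*(-42))) + 1155 = 2540/(-1567 + (-2 + 0)) + 1155 = 2540/(-1567 - 2) + 1155 = 2540/(-1569) + 1155 = 2540*(-1/1569) + 1155 = -2540/1569 + 1155 = 1809655/1569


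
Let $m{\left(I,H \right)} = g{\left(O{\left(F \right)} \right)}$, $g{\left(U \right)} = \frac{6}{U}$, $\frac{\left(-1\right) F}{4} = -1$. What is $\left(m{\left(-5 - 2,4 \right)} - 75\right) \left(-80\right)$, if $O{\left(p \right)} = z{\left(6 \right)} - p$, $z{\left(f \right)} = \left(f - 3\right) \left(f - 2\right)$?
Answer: $5940$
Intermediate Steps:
$z{\left(f \right)} = \left(-3 + f\right) \left(-2 + f\right)$
$F = 4$ ($F = \left(-4\right) \left(-1\right) = 4$)
$O{\left(p \right)} = 12 - p$ ($O{\left(p \right)} = \left(6 + 6^{2} - 30\right) - p = \left(6 + 36 - 30\right) - p = 12 - p$)
$m{\left(I,H \right)} = \frac{3}{4}$ ($m{\left(I,H \right)} = \frac{6}{12 - 4} = \frac{6}{8} = 6 \cdot \frac{1}{8} = \frac{3}{4}$)
$\left(m{\left(-5 - 2,4 \right)} - 75\right) \left(-80\right) = \left(\frac{3}{4} - 75\right) \left(-80\right) = \left(- \frac{297}{4}\right) \left(-80\right) = 5940$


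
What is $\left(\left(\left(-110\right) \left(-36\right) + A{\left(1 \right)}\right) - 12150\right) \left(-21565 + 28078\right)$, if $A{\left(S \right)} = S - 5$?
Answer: $-53367522$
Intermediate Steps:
$A{\left(S \right)} = -5 + S$
$\left(\left(\left(-110\right) \left(-36\right) + A{\left(1 \right)}\right) - 12150\right) \left(-21565 + 28078\right) = \left(\left(\left(-110\right) \left(-36\right) + \left(-5 + 1\right)\right) - 12150\right) \left(-21565 + 28078\right) = \left(\left(3960 - 4\right) - 12150\right) 6513 = \left(3956 - 12150\right) 6513 = \left(-8194\right) 6513 = -53367522$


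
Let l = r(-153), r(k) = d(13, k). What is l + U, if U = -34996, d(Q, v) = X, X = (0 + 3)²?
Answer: -34987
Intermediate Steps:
X = 9 (X = 3² = 9)
d(Q, v) = 9
r(k) = 9
l = 9
l + U = 9 - 34996 = -34987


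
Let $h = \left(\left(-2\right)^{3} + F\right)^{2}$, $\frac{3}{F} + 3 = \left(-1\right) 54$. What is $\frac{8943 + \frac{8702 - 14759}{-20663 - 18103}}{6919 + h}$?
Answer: $\frac{41718410865}{32578532896} \approx 1.2805$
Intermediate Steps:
$F = - \frac{1}{19}$ ($F = \frac{3}{-3 - 54} = \frac{3}{-57} = 3 \left(- \frac{1}{57}\right) = - \frac{1}{19} \approx -0.052632$)
$h = \frac{23409}{361}$ ($h = \left(\left(-2\right)^{3} - \frac{1}{19}\right)^{2} = \left(-8 - \frac{1}{19}\right)^{2} = \left(- \frac{153}{19}\right)^{2} = \frac{23409}{361} \approx 64.845$)
$\frac{8943 + \frac{8702 - 14759}{-20663 - 18103}}{6919 + h} = \frac{8943 + \frac{8702 - 14759}{-20663 - 18103}}{6919 + \frac{23409}{361}} = \frac{8943 - \frac{6057}{-38766}}{\frac{2521168}{361}} = \left(8943 - - \frac{2019}{12922}\right) \frac{361}{2521168} = \left(8943 + \frac{2019}{12922}\right) \frac{361}{2521168} = \frac{115563465}{12922} \cdot \frac{361}{2521168} = \frac{41718410865}{32578532896}$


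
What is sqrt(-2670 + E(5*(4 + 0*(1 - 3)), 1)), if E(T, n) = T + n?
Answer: I*sqrt(2649) ≈ 51.468*I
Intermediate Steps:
sqrt(-2670 + E(5*(4 + 0*(1 - 3)), 1)) = sqrt(-2670 + (5*(4 + 0*(1 - 3)) + 1)) = sqrt(-2670 + (5*(4 + 0*(-2)) + 1)) = sqrt(-2670 + (5*(4 + 0) + 1)) = sqrt(-2670 + (5*4 + 1)) = sqrt(-2670 + (20 + 1)) = sqrt(-2670 + 21) = sqrt(-2649) = I*sqrt(2649)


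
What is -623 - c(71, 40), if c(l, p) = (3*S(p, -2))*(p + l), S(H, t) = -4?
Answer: 709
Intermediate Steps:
c(l, p) = -12*l - 12*p (c(l, p) = (3*(-4))*(p + l) = -12*(l + p) = -12*l - 12*p)
-623 - c(71, 40) = -623 - (-12*71 - 12*40) = -623 - (-852 - 480) = -623 - 1*(-1332) = -623 + 1332 = 709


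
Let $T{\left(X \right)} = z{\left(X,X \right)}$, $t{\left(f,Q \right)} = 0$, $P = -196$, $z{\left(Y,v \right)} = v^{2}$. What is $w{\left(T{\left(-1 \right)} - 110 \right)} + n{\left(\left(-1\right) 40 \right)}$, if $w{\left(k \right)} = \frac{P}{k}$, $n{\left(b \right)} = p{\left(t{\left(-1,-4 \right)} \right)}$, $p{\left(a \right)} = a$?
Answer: $\frac{196}{109} \approx 1.7982$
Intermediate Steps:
$T{\left(X \right)} = X^{2}$
$n{\left(b \right)} = 0$
$w{\left(k \right)} = - \frac{196}{k}$
$w{\left(T{\left(-1 \right)} - 110 \right)} + n{\left(\left(-1\right) 40 \right)} = - \frac{196}{\left(-1\right)^{2} - 110} + 0 = - \frac{196}{1 - 110} + 0 = - \frac{196}{-109} + 0 = \left(-196\right) \left(- \frac{1}{109}\right) + 0 = \frac{196}{109} + 0 = \frac{196}{109}$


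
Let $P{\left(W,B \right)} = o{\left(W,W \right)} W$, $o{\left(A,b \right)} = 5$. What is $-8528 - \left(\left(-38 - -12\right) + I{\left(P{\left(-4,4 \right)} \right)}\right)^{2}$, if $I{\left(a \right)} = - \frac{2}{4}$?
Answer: $- \frac{36921}{4} \approx -9230.3$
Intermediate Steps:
$P{\left(W,B \right)} = 5 W$
$I{\left(a \right)} = - \frac{1}{2}$ ($I{\left(a \right)} = \left(-2\right) \frac{1}{4} = - \frac{1}{2}$)
$-8528 - \left(\left(-38 - -12\right) + I{\left(P{\left(-4,4 \right)} \right)}\right)^{2} = -8528 - \left(\left(-38 - -12\right) - \frac{1}{2}\right)^{2} = -8528 - \left(\left(-38 + 12\right) - \frac{1}{2}\right)^{2} = -8528 - \left(-26 - \frac{1}{2}\right)^{2} = -8528 - \left(- \frac{53}{2}\right)^{2} = -8528 - \frac{2809}{4} = - \frac{36921}{4}$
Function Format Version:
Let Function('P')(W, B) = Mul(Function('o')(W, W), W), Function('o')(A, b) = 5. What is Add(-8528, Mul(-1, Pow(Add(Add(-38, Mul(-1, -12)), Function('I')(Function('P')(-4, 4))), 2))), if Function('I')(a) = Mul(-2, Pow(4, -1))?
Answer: Rational(-36921, 4) ≈ -9230.3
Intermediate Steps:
Function('P')(W, B) = Mul(5, W)
Function('I')(a) = Rational(-1, 2) (Function('I')(a) = Mul(-2, Rational(1, 4)) = Rational(-1, 2))
Add(-8528, Mul(-1, Pow(Add(Add(-38, Mul(-1, -12)), Function('I')(Function('P')(-4, 4))), 2))) = Add(-8528, Mul(-1, Pow(Add(Add(-38, Mul(-1, -12)), Rational(-1, 2)), 2))) = Add(-8528, Mul(-1, Pow(Add(Add(-38, 12), Rational(-1, 2)), 2))) = Add(-8528, Mul(-1, Pow(Add(-26, Rational(-1, 2)), 2))) = Add(-8528, Mul(-1, Pow(Rational(-53, 2), 2))) = Add(-8528, Mul(-1, Rational(2809, 4))) = Add(-8528, Rational(-2809, 4)) = Rational(-36921, 4)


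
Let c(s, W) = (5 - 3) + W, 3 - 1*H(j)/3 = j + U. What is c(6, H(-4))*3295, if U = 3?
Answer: 46130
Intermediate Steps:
H(j) = -3*j (H(j) = 9 - 3*(j + 3) = 9 - 3*(3 + j) = 9 + (-9 - 3*j) = -3*j)
c(s, W) = 2 + W
c(6, H(-4))*3295 = (2 - 3*(-4))*3295 = (2 + 12)*3295 = 14*3295 = 46130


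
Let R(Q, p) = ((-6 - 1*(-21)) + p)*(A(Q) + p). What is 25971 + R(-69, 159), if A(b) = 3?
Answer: 54159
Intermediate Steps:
R(Q, p) = (3 + p)*(15 + p) (R(Q, p) = ((-6 - 1*(-21)) + p)*(3 + p) = ((-6 + 21) + p)*(3 + p) = (15 + p)*(3 + p) = (3 + p)*(15 + p))
25971 + R(-69, 159) = 25971 + (45 + 159² + 18*159) = 25971 + (45 + 25281 + 2862) = 25971 + 28188 = 54159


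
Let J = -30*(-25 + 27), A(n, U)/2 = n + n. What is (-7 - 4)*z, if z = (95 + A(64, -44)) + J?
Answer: -3201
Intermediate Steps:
A(n, U) = 4*n (A(n, U) = 2*(n + n) = 2*(2*n) = 4*n)
J = -60 (J = -30*2 = -60)
z = 291 (z = (95 + 4*64) - 60 = (95 + 256) - 60 = 351 - 60 = 291)
(-7 - 4)*z = (-7 - 4)*291 = -11*291 = -3201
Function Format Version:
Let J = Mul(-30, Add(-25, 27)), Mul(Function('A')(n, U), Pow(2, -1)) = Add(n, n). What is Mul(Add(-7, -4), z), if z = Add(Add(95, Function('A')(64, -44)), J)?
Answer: -3201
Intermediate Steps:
Function('A')(n, U) = Mul(4, n) (Function('A')(n, U) = Mul(2, Add(n, n)) = Mul(2, Mul(2, n)) = Mul(4, n))
J = -60 (J = Mul(-30, 2) = -60)
z = 291 (z = Add(Add(95, Mul(4, 64)), -60) = Add(Add(95, 256), -60) = Add(351, -60) = 291)
Mul(Add(-7, -4), z) = Mul(Add(-7, -4), 291) = Mul(-11, 291) = -3201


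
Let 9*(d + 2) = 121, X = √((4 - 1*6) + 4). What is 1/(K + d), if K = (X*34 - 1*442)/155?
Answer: 16721865/143500897 - 426870*√2/143500897 ≈ 0.11232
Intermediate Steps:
X = √2 (X = √((4 - 6) + 4) = √(-2 + 4) = √2 ≈ 1.4142)
d = 103/9 (d = -2 + (⅑)*121 = -2 + 121/9 = 103/9 ≈ 11.444)
K = -442/155 + 34*√2/155 (K = (√2*34 - 1*442)/155 = (34*√2 - 442)*(1/155) = (-442 + 34*√2)*(1/155) = -442/155 + 34*√2/155 ≈ -2.5414)
1/(K + d) = 1/((-442/155 + 34*√2/155) + 103/9) = 1/(11987/1395 + 34*√2/155)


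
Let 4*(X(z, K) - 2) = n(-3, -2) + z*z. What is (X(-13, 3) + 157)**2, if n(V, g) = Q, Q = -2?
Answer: 644809/16 ≈ 40301.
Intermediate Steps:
n(V, g) = -2
X(z, K) = 3/2 + z**2/4 (X(z, K) = 2 + (-2 + z*z)/4 = 2 + (-2 + z**2)/4 = 2 + (-1/2 + z**2/4) = 3/2 + z**2/4)
(X(-13, 3) + 157)**2 = ((3/2 + (1/4)*(-13)**2) + 157)**2 = ((3/2 + (1/4)*169) + 157)**2 = ((3/2 + 169/4) + 157)**2 = (175/4 + 157)**2 = (803/4)**2 = 644809/16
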